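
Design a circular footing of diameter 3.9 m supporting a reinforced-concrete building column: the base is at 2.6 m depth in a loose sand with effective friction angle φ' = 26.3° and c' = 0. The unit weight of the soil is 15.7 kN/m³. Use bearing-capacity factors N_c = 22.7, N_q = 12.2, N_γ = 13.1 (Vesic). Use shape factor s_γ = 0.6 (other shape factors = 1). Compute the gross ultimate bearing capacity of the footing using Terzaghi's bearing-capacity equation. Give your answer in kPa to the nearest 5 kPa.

q_ult ≈ 740 kPa

q = γ·D_f = 15.7 × 2.6 = 40.82 kPa.
q·N_q = 40.82 × 12.2 = 498 kPa
0.5·γ·B·N_γ·s_γ = 0.5 × 15.7 × 3.9 × 13.1 × 0.6 = 240.63 kPa
q_ult = 498 + 240.63 = 738.64 kPa.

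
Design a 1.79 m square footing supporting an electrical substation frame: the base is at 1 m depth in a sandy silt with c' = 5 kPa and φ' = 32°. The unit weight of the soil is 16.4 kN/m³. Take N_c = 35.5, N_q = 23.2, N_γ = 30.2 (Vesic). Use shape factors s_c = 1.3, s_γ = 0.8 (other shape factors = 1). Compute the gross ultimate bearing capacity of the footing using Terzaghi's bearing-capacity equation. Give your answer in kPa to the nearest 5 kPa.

q_ult ≈ 965 kPa

q = γ·D_f = 16.4 × 1 = 16.4 kPa.
c·N_c·s_c = 5 × 35.5 × 1.3 = 230.75 kPa
q·N_q = 16.4 × 23.2 = 380.48 kPa
0.5·γ·B·N_γ·s_γ = 0.5 × 16.4 × 1.79 × 30.2 × 0.8 = 354.62 kPa
q_ult = 230.75 + 380.48 + 354.62 = 965.85 kPa.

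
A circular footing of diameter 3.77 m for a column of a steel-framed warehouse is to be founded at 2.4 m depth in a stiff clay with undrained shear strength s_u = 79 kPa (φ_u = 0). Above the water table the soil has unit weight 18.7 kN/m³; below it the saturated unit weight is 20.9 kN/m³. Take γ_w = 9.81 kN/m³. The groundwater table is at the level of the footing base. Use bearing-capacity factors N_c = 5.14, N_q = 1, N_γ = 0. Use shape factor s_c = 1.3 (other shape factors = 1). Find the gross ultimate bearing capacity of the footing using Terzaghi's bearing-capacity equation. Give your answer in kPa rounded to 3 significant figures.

q_ult ≈ 573 kPa

q = γ·D_f = 18.7 × 2.4 = 44.88 kPa.
c·N_c·s_c = 79 × 5.14 × 1.3 = 527.88 kPa
q·N_q = 44.88 × 1 = 44.88 kPa
q_ult = 527.88 + 44.88 = 572.76 kPa.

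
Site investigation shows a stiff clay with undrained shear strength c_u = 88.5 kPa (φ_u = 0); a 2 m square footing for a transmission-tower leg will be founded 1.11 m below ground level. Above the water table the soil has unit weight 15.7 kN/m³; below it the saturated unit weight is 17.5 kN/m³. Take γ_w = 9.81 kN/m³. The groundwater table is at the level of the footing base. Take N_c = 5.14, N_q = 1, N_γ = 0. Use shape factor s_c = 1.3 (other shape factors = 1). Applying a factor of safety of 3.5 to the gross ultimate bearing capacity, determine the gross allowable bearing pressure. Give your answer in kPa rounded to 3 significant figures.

q = γ·D_f = 15.7 × 1.11 = 17.427 kPa.
c·N_c·s_c = 88.5 × 5.14 × 1.3 = 591.36 kPa
q·N_q = 17.427 × 1 = 17.427 kPa
q_ult = 591.36 + 17.427 = 608.78 kPa.
q_all = q_ult / FS = 608.78 / 3.5 = 173.94 kPa.

q_all ≈ 174 kPa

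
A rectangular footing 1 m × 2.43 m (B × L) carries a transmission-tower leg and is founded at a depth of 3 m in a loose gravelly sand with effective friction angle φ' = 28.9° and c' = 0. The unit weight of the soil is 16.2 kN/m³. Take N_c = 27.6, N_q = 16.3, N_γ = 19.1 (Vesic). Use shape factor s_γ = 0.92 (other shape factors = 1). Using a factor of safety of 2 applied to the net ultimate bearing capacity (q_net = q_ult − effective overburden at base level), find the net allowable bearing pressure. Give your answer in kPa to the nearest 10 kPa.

q = γ·D_f = 16.2 × 3 = 48.6 kPa.
q·N_q = 48.6 × 16.3 = 792.18 kPa
0.5·γ·B·N_γ·s_γ = 0.5 × 16.2 × 1 × 19.1 × 0.92 = 142.33 kPa
q_ult = 792.18 + 142.33 = 934.51 kPa.
Net ultimate: q_net = 934.51 − 48.6 = 885.91 kPa.
q_all(net) = 885.91 / 2 = 442.96 kPa.

q_all(net) ≈ 440 kPa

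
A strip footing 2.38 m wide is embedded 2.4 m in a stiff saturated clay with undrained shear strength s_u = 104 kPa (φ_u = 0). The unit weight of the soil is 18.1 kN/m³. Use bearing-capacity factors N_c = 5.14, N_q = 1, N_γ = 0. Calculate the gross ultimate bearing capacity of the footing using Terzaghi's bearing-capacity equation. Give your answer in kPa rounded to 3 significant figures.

q_ult ≈ 578 kPa

q = γ·D_f = 18.1 × 2.4 = 43.44 kPa.
c·N_c = 104 × 5.14 = 534.56 kPa
q·N_q = 43.44 × 1 = 43.44 kPa
q_ult = 534.56 + 43.44 = 578 kPa.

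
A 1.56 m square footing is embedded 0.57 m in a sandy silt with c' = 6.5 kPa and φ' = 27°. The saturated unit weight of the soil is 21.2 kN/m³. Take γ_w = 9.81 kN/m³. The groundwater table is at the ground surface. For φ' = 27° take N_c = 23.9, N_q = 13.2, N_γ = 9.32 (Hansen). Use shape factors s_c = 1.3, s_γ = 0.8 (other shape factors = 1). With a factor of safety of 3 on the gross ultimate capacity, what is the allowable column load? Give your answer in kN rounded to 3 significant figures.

With the water table at the surface the whole profile is submerged: γ' = 21.2 − 9.81 = 11.39 kN/m³, so q = γ'·D_f = 6.4923 kPa; the same γ' applies in the ½γBN_γ term.
q_ult = c·N_c·s_c + q·N_q + 0.5·γ·B·N_γ·s_γ
     = 6.5 × 23.9 × 1.3 + 6.4923 × 13.2 + 0.5 × 11.39 × 1.56 × 9.32 × 0.8
     = 201.96 + 85.698 + 66.241 = 353.89 kPa.
Gross allowable pressure q_all = 353.89 / 3 = 117.96 kPa.
Footing area = 2.4336 m², so allowable column load = 117.96 × 2.4336 = 287.08 kN.

P_all ≈ 287 kN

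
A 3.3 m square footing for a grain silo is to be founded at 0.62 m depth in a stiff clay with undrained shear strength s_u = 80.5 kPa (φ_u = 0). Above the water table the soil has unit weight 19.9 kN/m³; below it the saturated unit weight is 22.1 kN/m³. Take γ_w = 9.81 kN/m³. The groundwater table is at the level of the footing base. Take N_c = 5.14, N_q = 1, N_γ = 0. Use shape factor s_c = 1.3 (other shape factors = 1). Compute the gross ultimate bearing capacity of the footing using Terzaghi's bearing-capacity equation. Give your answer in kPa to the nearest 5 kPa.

Overburden at base level: q = 19.9 × 0.62 = 12.338 kPa.
Cohesion term c·N_c·s_c = 80.5 × 5.14 × 1.3 = 537.9 kPa; surcharge term q·N_q = 12.338 × 1 = 12.338 kPa.
q_ult = 537.9 + 12.338 = 550.24 kPa.

q_ult ≈ 550 kPa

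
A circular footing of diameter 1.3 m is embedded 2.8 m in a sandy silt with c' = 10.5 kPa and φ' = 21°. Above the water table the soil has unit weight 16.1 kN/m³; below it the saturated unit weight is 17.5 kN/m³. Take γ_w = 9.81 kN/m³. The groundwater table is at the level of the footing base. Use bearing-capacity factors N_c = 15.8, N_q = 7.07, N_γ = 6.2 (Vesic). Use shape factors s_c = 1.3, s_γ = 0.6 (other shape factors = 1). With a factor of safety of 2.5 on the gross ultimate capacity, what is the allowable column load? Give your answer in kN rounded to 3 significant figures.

Overburden at base level: q = 16.1 × 2.8 = 45.08 kPa.
Below the base the soil is submerged, so the ½γBN_γ term uses γ' = 17.5 − 9.81 = 7.69 kN/m³.
Cohesion term c·N_c·s_c = 10.5 × 15.8 × 1.3 = 215.67 kPa; surcharge term q·N_q = 45.08 × 7.07 = 318.72 kPa; self-weight term 0.5·γ·B·N_γ·s_γ = 0.5 × 7.69 × 1.3 × 6.2 × 0.6 = 18.594 kPa.
q_ult = 215.67 + 318.72 + 18.594 = 552.98 kPa.
Gross allowable pressure q_all = 552.98 / 2.5 = 221.19 kPa.
Footing area = 1.3273 m², so allowable column load = 221.19 × 1.3273 = 293.59 kN.

P_all ≈ 294 kN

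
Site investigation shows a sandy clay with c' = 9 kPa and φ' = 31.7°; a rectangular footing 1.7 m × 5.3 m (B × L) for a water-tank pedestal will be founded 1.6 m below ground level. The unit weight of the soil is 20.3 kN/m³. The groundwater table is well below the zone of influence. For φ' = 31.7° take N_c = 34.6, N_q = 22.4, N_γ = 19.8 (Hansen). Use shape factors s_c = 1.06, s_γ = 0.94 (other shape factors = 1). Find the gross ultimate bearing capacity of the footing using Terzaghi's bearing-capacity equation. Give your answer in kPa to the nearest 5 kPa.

Overburden at base level: q = 20.3 × 1.6 = 32.48 kPa.
Cohesion term c·N_c·s_c = 9 × 34.6 × 1.06 = 330.08 kPa; surcharge term q·N_q = 32.48 × 22.4 = 727.55 kPa; self-weight term 0.5·γ·B·N_γ·s_γ = 0.5 × 20.3 × 1.7 × 19.8 × 0.94 = 321.15 kPa.
q_ult = 330.08 + 727.55 + 321.15 = 1378.8 kPa.

q_ult ≈ 1380 kPa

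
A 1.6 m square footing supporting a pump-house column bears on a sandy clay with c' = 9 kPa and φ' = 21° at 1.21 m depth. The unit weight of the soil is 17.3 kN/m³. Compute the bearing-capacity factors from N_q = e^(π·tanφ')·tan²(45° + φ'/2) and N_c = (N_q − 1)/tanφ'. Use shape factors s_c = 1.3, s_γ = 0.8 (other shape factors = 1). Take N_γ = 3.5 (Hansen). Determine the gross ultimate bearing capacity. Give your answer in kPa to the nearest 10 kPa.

q_ult ≈ 370 kPa

tan21° = 0.3839, so N_q = e^(π×0.3839)·tan²(55.5°) = 3.34 × 2.117 = 7.07.
N_c = (7.07 − 1)/tan21° = 15.81.
Overburden at base level: q = 17.3 × 1.21 = 20.933 kPa.
Cohesion term c·N_c·s_c = 9 × 15.815 × 1.3 = 185.03 kPa; surcharge term q·N_q = 20.933 × 7.0708 = 148.01 kPa; self-weight term 0.5·γ·B·N_γ·s_γ = 0.5 × 17.3 × 1.6 × 3.5 × 0.8 = 38.752 kPa.
q_ult = 185.03 + 148.01 + 38.752 = 371.8 kPa.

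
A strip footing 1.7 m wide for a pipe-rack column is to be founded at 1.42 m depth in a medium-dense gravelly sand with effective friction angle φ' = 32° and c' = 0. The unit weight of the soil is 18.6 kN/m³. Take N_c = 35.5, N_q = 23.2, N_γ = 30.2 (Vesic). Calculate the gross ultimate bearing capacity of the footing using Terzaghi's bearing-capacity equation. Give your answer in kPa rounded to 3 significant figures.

q_ult ≈ 1090 kPa

Effective surcharge at the founding depth q = γ·D_f = 18.6 × 1.42 = 26.412 kPa.
q_ult = q·N_q + 0.5·γ·B·N_γ
     = 26.412 × 23.2 + 0.5 × 18.6 × 1.7 × 30.2
     = 612.76 + 477.46 = 1090.2 kPa.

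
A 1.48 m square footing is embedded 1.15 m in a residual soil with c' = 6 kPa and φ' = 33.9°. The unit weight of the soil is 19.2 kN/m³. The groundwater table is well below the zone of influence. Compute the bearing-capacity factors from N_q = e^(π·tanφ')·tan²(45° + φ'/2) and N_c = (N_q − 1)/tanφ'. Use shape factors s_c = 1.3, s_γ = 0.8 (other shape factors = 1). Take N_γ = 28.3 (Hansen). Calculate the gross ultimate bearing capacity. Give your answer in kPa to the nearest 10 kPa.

q_ult ≈ 1290 kPa

tan33.9° = 0.672, so N_q = e^(π×0.672)·tan²(61.95°) = 8.257 × 3.522 = 29.08.
N_c = (29.08 − 1)/tan33.9° = 41.79.
Effective surcharge at the founding depth q = γ·D_f = 19.2 × 1.15 = 22.08 kPa.
q_ult = c·N_c·s_c + q·N_q + 0.5·γ·B·N_γ·s_γ
     = 6 × 41.793 × 1.3 + 22.08 × 29.083 + 0.5 × 19.2 × 1.48 × 28.3 × 0.8
     = 325.98 + 642.16 + 321.67 = 1289.8 kPa.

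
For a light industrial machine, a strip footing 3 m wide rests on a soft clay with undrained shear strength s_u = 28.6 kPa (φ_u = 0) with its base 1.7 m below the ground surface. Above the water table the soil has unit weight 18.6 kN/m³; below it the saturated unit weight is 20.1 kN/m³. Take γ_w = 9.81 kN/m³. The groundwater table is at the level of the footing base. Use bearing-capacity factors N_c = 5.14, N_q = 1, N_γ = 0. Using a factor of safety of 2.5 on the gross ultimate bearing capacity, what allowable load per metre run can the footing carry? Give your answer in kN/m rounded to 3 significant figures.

≈ 214 kN/m

Effective surcharge at the founding depth q = γ·D_f = 18.6 × 1.7 = 31.62 kPa.
q_ult = c·N_c + q·N_q
     = 28.6 × 5.14 + 31.62 × 1
     = 147 + 31.62 = 178.62 kPa.
Gross allowable pressure q_all = 178.62 / 2.5 = 71.45 kPa.
Allowable wall load = q_all × B = 71.45 × 3 = 214.35 kN per metre run.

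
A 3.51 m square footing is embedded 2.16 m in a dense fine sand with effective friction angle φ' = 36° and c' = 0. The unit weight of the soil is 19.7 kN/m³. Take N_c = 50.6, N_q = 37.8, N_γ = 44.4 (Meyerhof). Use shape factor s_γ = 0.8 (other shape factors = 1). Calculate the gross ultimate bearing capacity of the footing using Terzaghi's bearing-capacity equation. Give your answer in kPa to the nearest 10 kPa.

q = γ·D_f = 19.7 × 2.16 = 42.552 kPa.
q·N_q = 42.552 × 37.8 = 1608.5 kPa
0.5·γ·B·N_γ·s_γ = 0.5 × 19.7 × 3.51 × 44.4 × 0.8 = 1228.1 kPa
q_ult = 1608.5 + 1228.1 = 2836.5 kPa.

q_ult ≈ 2840 kPa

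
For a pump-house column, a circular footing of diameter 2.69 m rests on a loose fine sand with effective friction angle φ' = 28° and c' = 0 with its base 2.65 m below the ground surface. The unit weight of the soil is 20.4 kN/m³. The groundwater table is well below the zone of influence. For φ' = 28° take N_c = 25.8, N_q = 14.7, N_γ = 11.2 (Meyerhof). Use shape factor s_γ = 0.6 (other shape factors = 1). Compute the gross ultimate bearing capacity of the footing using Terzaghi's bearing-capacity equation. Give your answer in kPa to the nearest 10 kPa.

Effective surcharge at the founding depth q = γ·D_f = 20.4 × 2.65 = 54.06 kPa.
q_ult = q·N_q + 0.5·γ·B·N_γ·s_γ
     = 54.06 × 14.7 + 0.5 × 20.4 × 2.69 × 11.2 × 0.6
     = 794.68 + 184.38 = 979.07 kPa.

q_ult ≈ 980 kPa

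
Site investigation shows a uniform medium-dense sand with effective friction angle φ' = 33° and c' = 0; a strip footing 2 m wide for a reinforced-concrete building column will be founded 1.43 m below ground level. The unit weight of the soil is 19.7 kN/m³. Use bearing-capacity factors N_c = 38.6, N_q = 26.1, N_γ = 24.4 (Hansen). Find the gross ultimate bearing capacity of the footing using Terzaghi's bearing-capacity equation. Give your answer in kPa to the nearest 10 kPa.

Effective surcharge at the founding depth q = γ·D_f = 19.7 × 1.43 = 28.171 kPa.
q_ult = q·N_q + 0.5·γ·B·N_γ
     = 28.171 × 26.1 + 0.5 × 19.7 × 2 × 24.4
     = 735.26 + 480.68 = 1215.9 kPa.

q_ult ≈ 1220 kPa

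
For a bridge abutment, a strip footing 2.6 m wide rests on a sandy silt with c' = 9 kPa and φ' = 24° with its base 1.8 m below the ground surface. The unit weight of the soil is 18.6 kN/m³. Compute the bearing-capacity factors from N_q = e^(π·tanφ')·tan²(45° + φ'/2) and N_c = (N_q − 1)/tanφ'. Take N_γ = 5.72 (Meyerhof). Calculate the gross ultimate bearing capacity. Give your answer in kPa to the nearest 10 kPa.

tan24° = 0.4452, so N_q = e^(π×0.4452)·tan²(57°) = 4.05 × 2.371 = 9.6.
N_c = (9.6 − 1)/tan24° = 19.32.
Effective surcharge at the founding depth q = γ·D_f = 18.6 × 1.8 = 33.48 kPa.
q_ult = c·N_c + q·N_q + 0.5·γ·B·N_γ
     = 9 × 19.324 + 33.48 × 9.6034 + 0.5 × 18.6 × 2.6 × 5.72
     = 173.91 + 321.52 + 138.31 = 633.74 kPa.

q_ult ≈ 630 kPa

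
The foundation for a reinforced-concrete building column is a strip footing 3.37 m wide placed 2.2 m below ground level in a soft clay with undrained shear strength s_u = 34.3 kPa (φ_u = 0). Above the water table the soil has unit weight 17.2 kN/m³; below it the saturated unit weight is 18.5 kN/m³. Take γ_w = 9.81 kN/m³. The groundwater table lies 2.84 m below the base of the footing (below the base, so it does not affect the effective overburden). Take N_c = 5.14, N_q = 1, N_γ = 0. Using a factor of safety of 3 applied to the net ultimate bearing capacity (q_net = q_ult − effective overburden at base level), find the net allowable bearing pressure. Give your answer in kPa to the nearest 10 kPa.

Overburden at base level: q = 17.2 × 2.2 = 37.84 kPa.
Cohesion term c·N_c = 34.3 × 5.14 = 176.3 kPa; surcharge term q·N_q = 37.84 × 1 = 37.84 kPa.
q_ult = 176.3 + 37.84 = 214.14 kPa.
Net ultimate: q_net = 214.14 − 37.84 = 176.3 kPa.
q_all(net) = 176.3 / 3 = 58.767 kPa.

q_all(net) ≈ 60 kPa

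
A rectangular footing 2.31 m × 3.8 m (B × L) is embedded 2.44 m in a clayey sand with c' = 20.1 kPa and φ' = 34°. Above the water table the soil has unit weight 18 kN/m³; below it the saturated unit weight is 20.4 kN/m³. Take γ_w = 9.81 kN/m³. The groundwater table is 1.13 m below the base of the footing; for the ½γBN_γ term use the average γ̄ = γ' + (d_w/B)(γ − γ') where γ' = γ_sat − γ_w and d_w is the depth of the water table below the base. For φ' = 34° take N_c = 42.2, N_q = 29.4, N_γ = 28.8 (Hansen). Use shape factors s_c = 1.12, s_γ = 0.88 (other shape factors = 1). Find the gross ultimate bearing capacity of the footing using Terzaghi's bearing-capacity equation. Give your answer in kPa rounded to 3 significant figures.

q_ult ≈ 2660 kPa

Overburden at base level: q = 18 × 2.44 = 43.92 kPa.
The water table is 1.13 m below the base (< B = 2.31 m), so the ½γBN_γ term uses γ̄ = γ' + (d_w/B)(γ − γ') = 10.59 + (1.13/2.31)(18 − 10.59) = 14.215 kN/m³.
Cohesion term c·N_c·s_c = 20.1 × 42.2 × 1.12 = 950.01 kPa; surcharge term q·N_q = 43.92 × 29.4 = 1291.2 kPa; self-weight term 0.5·γ·B·N_γ·s_γ = 0.5 × 14.215 × 2.31 × 28.8 × 0.88 = 416.1 kPa.
q_ult = 950.01 + 1291.2 + 416.1 = 2657.4 kPa.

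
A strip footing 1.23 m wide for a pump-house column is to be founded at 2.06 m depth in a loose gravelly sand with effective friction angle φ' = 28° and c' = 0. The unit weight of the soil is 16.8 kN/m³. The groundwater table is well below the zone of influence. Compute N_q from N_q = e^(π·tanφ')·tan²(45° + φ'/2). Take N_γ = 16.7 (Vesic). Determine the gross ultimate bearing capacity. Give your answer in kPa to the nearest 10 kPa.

tan28° = 0.5317, so N_q = e^(π×0.5317)·tan²(59°) = 5.314 × 2.77 = 14.72.
Overburden at base level: q = 16.8 × 2.06 = 34.608 kPa.
Surcharge term q·N_q = 34.608 × 14.72 = 509.43 kPa; self-weight term 0.5·γ·B·N_γ = 0.5 × 16.8 × 1.23 × 16.7 = 172.54 kPa.
q_ult = 509.43 + 172.54 = 681.97 kPa.

q_ult ≈ 680 kPa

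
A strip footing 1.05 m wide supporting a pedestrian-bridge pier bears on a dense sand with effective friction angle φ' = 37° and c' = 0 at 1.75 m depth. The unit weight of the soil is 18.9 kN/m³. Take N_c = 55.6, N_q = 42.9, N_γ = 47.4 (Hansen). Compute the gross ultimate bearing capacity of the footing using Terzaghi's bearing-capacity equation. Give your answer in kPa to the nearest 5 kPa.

q_ult ≈ 1890 kPa

Overburden at base level: q = 18.9 × 1.75 = 33.075 kPa.
Surcharge term q·N_q = 33.075 × 42.9 = 1418.9 kPa; self-weight term 0.5·γ·B·N_γ = 0.5 × 18.9 × 1.05 × 47.4 = 470.33 kPa.
q_ult = 1418.9 + 470.33 = 1889.2 kPa.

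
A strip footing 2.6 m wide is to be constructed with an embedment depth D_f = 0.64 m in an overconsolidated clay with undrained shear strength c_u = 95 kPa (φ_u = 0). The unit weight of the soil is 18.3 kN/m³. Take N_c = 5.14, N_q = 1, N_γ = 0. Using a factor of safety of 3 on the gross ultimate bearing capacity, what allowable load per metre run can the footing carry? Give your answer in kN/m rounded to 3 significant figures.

≈ 433 kN/m

Overburden at base level: q = 18.3 × 0.64 = 11.712 kPa.
Cohesion term c·N_c = 95 × 5.14 = 488.3 kPa; surcharge term q·N_q = 11.712 × 1 = 11.712 kPa.
q_ult = 488.3 + 11.712 = 500.01 kPa.
Gross allowable pressure q_all = 500.01 / 3 = 166.67 kPa.
Allowable wall load = q_all × B = 166.67 × 2.6 = 433.34 kN per metre run.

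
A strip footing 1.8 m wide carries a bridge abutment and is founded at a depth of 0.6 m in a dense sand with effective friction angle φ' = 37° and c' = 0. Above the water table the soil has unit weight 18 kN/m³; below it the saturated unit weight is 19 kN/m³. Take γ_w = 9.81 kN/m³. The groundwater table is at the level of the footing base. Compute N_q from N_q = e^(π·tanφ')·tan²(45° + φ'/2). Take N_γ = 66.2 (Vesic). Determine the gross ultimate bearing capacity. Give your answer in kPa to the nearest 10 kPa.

tan37° = 0.7536, so N_q = e^(π×0.7536)·tan²(63.5°) = 10.669 × 4.023 = 42.92.
Effective surcharge at the founding depth q = γ·D_f = 18 × 0.6 = 10.8 kPa.
The water table coincides with the base, so in the self-weight term γ → γ' = 9.19 kN/m³.
q_ult = q·N_q + 0.5·γ·B·N_γ
     = 10.8 × 42.92 + 0.5 × 9.19 × 1.8 × 66.2
     = 463.54 + 547.54 = 1011.1 kPa.

q_ult ≈ 1010 kPa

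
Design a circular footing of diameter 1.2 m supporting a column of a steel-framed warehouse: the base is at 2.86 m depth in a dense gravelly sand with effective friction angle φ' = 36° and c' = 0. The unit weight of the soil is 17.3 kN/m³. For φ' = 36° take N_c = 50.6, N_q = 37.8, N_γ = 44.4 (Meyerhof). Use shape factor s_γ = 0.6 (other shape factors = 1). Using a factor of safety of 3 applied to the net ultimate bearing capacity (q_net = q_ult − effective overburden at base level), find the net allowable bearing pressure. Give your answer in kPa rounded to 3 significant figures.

q_all(net) ≈ 699 kPa

q = γ·D_f = 17.3 × 2.86 = 49.478 kPa.
q·N_q = 49.478 × 37.8 = 1870.3 kPa
0.5·γ·B·N_γ·s_γ = 0.5 × 17.3 × 1.2 × 44.4 × 0.6 = 276.52 kPa
q_ult = 1870.3 + 276.52 = 2146.8 kPa.
Net ultimate: q_net = 2146.8 − 49.478 = 2097.3 kPa.
q_all(net) = 2097.3 / 3 = 699.1 kPa.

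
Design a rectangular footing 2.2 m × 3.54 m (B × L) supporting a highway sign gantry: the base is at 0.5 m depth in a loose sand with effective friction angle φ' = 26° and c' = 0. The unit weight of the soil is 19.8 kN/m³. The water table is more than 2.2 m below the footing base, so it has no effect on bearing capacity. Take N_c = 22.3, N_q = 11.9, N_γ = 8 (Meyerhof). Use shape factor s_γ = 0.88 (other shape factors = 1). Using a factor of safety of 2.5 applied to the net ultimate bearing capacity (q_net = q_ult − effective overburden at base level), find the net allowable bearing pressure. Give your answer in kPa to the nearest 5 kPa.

q_all(net) ≈ 105 kPa

Effective surcharge at the founding depth q = γ·D_f = 19.8 × 0.5 = 9.9 kPa.
q_ult = q·N_q + 0.5·γ·B·N_γ·s_γ
     = 9.9 × 11.9 + 0.5 × 19.8 × 2.2 × 8 × 0.88
     = 117.81 + 153.33 = 271.14 kPa.
Net ultimate: q_net = 271.14 − 9.9 = 261.24 kPa.
q_all(net) = 261.24 / 2.5 = 104.5 kPa.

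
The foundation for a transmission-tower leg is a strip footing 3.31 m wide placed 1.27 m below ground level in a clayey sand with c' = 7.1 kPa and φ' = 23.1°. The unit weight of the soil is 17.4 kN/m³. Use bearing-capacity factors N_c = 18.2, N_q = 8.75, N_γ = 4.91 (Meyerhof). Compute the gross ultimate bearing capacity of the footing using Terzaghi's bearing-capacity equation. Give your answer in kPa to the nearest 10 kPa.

q_ult ≈ 460 kPa

q = γ·D_f = 17.4 × 1.27 = 22.098 kPa.
c·N_c = 7.1 × 18.2 = 129.22 kPa
q·N_q = 22.098 × 8.75 = 193.36 kPa
0.5·γ·B·N_γ = 0.5 × 17.4 × 3.31 × 4.91 = 141.39 kPa
q_ult = 129.22 + 193.36 + 141.39 = 463.97 kPa.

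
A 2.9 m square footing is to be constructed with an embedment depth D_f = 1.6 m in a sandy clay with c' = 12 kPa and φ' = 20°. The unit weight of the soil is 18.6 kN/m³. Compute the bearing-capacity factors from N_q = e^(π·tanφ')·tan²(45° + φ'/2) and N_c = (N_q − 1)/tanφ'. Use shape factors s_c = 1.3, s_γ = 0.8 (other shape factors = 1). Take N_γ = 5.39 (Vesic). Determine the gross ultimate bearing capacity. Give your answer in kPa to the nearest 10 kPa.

tan20° = 0.364, so N_q = e^(π×0.364)·tan²(55°) = 3.138 × 2.04 = 6.4.
N_c = (6.4 − 1)/tan20° = 14.83.
q = γ·D_f = 18.6 × 1.6 = 29.76 kPa.
c·N_c·s_c = 12 × 14.835 × 1.3 = 231.42 kPa
q·N_q = 29.76 × 6.3994 = 190.45 kPa
0.5·γ·B·N_γ·s_γ = 0.5 × 18.6 × 2.9 × 5.39 × 0.8 = 116.29 kPa
q_ult = 231.42 + 190.45 + 116.29 = 538.16 kPa.

q_ult ≈ 540 kPa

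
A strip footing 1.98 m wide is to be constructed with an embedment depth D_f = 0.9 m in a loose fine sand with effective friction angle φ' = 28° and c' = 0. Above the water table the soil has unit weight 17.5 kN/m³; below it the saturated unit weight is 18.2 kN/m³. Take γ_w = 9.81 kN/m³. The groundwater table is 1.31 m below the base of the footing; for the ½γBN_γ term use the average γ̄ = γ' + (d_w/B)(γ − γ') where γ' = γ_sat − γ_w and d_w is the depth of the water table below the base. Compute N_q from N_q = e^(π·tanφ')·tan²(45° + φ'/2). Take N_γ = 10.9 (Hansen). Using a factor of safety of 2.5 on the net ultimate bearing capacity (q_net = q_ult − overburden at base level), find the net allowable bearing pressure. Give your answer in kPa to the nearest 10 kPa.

N_q = e^(π·tan28°)·tan²(59°) = 14.72.
Overburden at base level: q = 17.5 × 0.9 = 15.75 kPa.
The water table is 1.31 m below the base (< B = 1.98 m), so the ½γBN_γ term uses γ̄ = γ' + (d_w/B)(γ − γ') = 8.39 + (1.31/1.98)(17.5 − 8.39) = 14.417 kN/m³.
Surcharge term q·N_q = 15.75 × 14.72 = 231.84 kPa; self-weight term 0.5·γ·B·N_γ = 0.5 × 14.417 × 1.98 × 10.9 = 155.58 kPa.
q_ult = 231.84 + 155.58 = 387.42 kPa.
q_net = 387.42 − 15.75 = 371.67 kPa.
q_all(net) = 371.67 / 2.5 = 148.67 kPa.

q_all(net) ≈ 150 kPa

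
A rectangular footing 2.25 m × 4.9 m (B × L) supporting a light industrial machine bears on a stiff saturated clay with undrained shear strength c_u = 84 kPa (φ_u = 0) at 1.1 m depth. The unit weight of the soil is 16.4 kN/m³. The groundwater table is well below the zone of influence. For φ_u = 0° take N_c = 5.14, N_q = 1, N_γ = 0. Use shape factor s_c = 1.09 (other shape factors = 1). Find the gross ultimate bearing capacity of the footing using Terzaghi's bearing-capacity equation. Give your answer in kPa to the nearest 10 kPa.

q = γ·D_f = 16.4 × 1.1 = 18.04 kPa.
c·N_c·s_c = 84 × 5.14 × 1.09 = 470.62 kPa
q·N_q = 18.04 × 1 = 18.04 kPa
q_ult = 470.62 + 18.04 = 488.66 kPa.

q_ult ≈ 490 kPa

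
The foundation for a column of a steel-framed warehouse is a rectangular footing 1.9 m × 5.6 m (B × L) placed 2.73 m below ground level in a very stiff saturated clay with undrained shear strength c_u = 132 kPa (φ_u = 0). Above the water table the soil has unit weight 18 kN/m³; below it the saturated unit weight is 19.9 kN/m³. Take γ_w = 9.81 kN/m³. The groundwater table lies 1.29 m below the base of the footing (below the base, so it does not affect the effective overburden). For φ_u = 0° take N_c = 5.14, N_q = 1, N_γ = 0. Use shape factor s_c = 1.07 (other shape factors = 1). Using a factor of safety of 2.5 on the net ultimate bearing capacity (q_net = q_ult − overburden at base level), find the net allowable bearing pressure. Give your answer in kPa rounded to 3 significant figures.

q = γ·D_f = 18 × 2.73 = 49.14 kPa.
c·N_c·s_c = 132 × 5.14 × 1.07 = 725.97 kPa
q·N_q = 49.14 × 1 = 49.14 kPa
q_ult = 725.97 + 49.14 = 775.11 kPa.
q_net = 775.11 − 49.14 = 725.97 kPa.
q_all(net) = 725.97 / 2.5 = 290.39 kPa.

q_all(net) ≈ 290 kPa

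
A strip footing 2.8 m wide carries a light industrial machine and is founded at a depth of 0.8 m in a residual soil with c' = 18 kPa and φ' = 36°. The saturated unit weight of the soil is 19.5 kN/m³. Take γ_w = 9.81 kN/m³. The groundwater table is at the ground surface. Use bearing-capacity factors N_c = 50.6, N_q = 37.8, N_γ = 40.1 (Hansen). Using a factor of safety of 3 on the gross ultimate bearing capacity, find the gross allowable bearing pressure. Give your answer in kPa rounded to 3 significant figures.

q_all ≈ 583 kPa

γ' = 19.5 − 9.81 = 9.69 kN/m³ (submerged throughout). q = 9.69 × 0.8 = 7.752 kPa; the same γ' applies in the ½γBN_γ term.
c·N_c = 18 × 50.6 = 910.8 kPa
q·N_q = 7.752 × 37.8 = 293.03 kPa
0.5·γ·B·N_γ = 0.5 × 9.69 × 2.8 × 40.1 = 544 kPa
q_ult = 910.8 + 293.03 + 544 = 1747.8 kPa.
q_all = 1747.8 / 3 = 582.61 kPa.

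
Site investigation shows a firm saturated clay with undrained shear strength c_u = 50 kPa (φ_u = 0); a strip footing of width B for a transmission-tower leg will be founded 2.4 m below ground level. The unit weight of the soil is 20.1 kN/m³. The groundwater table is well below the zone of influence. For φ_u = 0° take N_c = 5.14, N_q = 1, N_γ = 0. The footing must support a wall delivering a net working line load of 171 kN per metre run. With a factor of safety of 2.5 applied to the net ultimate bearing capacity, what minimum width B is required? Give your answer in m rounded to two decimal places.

Effective surcharge at the founding depth q = γ·D_f = 20.1 × 2.4 = 48.24 kPa.
q_ult = c·N_c + q·N_q
     = 50 × 5.14 + 48.24 × 1
     = 257 + 48.24 = 305.24 kPa.
For φ = 0 the ½γBN_γ term vanishes, so q_ult is independent of B. q_net = 305.24 − 48.24 = 257 kPa; q_all(net) = 257/2.5 = 102.8 kPa.
Required width B = w / q_all(net) = 171 / 102.8 = 1.663 m.

B = 1.66 m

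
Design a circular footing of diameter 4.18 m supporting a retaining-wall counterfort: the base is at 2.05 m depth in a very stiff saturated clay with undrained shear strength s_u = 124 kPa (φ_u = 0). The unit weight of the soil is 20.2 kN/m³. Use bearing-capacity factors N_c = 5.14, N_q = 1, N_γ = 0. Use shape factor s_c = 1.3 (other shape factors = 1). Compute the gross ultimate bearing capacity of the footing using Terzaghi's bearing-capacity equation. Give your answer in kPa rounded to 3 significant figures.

Overburden at base level: q = 20.2 × 2.05 = 41.41 kPa.
Cohesion term c·N_c·s_c = 124 × 5.14 × 1.3 = 828.57 kPa; surcharge term q·N_q = 41.41 × 1 = 41.41 kPa.
q_ult = 828.57 + 41.41 = 869.98 kPa.

q_ult ≈ 870 kPa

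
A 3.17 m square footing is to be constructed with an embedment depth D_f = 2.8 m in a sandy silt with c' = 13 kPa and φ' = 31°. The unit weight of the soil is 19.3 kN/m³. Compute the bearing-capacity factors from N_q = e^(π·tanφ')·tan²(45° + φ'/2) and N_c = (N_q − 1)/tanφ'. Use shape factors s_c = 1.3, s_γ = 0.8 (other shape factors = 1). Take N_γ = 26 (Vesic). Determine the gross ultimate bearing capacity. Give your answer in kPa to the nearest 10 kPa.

tan31° = 0.6009, so N_q = e^(π×0.6009)·tan²(60.5°) = 6.604 × 3.124 = 20.63.
N_c = (20.63 − 1)/tan31° = 32.67.
Overburden at base level: q = 19.3 × 2.8 = 54.04 kPa.
Cohesion term c·N_c·s_c = 13 × 32.671 × 1.3 = 552.14 kPa; surcharge term q·N_q = 54.04 × 20.631 = 1114.9 kPa; self-weight term 0.5·γ·B·N_γ·s_γ = 0.5 × 19.3 × 3.17 × 26 × 0.8 = 636.28 kPa.
q_ult = 552.14 + 1114.9 + 636.28 = 2303.3 kPa.

q_ult ≈ 2300 kPa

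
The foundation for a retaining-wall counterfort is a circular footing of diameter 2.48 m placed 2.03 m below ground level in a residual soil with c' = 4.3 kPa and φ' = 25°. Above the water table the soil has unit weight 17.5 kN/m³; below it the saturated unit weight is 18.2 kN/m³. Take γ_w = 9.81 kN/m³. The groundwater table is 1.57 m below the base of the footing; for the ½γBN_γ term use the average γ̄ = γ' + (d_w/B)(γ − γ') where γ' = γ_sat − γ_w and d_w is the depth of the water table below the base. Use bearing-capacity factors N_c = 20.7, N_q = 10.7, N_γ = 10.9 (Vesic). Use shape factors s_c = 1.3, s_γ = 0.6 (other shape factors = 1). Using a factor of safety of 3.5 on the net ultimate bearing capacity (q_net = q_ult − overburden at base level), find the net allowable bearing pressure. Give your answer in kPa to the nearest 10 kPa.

q = γ·D_f = 17.5 × 2.03 = 35.525 kPa.
γ' = 8.39 kN/m³; averaging over the depth B below the base, γ̄ = γ' + (d_w/B)(γ − γ') = 14.157 kN/m³.
c·N_c·s_c = 4.3 × 20.7 × 1.3 = 115.71 kPa
q·N_q = 35.525 × 10.7 = 380.12 kPa
0.5·γ·B·N_γ·s_γ = 0.5 × 14.157 × 2.48 × 10.9 × 0.6 = 114.81 kPa
q_ult = 115.71 + 380.12 + 114.81 = 610.64 kPa.
q_net = 610.64 − 35.525 = 575.11 kPa.
q_all(net) = 575.11 / 3.5 = 164.32 kPa.

q_all(net) ≈ 160 kPa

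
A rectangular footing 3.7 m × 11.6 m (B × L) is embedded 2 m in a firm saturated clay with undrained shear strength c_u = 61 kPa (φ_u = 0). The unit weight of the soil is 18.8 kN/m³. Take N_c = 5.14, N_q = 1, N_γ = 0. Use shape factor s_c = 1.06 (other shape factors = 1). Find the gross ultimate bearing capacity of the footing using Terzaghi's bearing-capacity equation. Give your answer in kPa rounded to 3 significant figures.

q = γ·D_f = 18.8 × 2 = 37.6 kPa.
c·N_c·s_c = 61 × 5.14 × 1.06 = 332.35 kPa
q·N_q = 37.6 × 1 = 37.6 kPa
q_ult = 332.35 + 37.6 = 369.95 kPa.

q_ult ≈ 370 kPa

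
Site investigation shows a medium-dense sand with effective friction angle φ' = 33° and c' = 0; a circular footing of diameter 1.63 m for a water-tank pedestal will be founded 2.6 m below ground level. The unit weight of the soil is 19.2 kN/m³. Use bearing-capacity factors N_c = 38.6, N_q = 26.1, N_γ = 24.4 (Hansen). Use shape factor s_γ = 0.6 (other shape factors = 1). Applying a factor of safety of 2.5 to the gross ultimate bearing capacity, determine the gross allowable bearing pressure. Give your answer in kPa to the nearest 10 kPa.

q = γ·D_f = 19.2 × 2.6 = 49.92 kPa.
q·N_q = 49.92 × 26.1 = 1302.9 kPa
0.5·γ·B·N_γ·s_γ = 0.5 × 19.2 × 1.63 × 24.4 × 0.6 = 229.09 kPa
q_ult = 1302.9 + 229.09 = 1532 kPa.
q_all = q_ult / FS = 1532 / 2.5 = 612.8 kPa.

q_all ≈ 610 kPa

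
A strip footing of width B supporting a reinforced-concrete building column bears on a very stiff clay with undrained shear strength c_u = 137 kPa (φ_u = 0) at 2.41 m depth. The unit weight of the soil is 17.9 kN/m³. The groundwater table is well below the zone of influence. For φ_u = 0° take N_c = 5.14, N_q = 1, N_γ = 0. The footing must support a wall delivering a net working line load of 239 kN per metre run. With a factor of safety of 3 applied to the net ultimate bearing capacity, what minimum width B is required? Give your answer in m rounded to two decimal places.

Effective surcharge at the founding depth q = γ·D_f = 17.9 × 2.41 = 43.139 kPa.
q_ult = c·N_c + q·N_q
     = 137 × 5.14 + 43.139 × 1
     = 704.18 + 43.139 = 747.32 kPa.
For φ = 0 the ½γBN_γ term vanishes, so q_ult is independent of B. q_net = 747.32 − 43.139 = 704.18 kPa; q_all(net) = 704.18/3 = 234.73 kPa.
Required width B = w / q_all(net) = 239 / 234.73 = 1.018 m.

B = 1.02 m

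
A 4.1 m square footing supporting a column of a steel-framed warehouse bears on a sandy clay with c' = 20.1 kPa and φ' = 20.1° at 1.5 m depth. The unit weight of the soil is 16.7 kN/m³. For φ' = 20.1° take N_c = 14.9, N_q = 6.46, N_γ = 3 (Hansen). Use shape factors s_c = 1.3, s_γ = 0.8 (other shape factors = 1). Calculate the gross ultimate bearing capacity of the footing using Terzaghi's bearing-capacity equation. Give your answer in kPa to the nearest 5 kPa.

q_ult ≈ 635 kPa

Effective surcharge at the founding depth q = γ·D_f = 16.7 × 1.5 = 25.05 kPa.
q_ult = c·N_c·s_c + q·N_q + 0.5·γ·B·N_γ·s_γ
     = 20.1 × 14.9 × 1.3 + 25.05 × 6.46 + 0.5 × 16.7 × 4.1 × 3 × 0.8
     = 389.34 + 161.82 + 82.164 = 633.32 kPa.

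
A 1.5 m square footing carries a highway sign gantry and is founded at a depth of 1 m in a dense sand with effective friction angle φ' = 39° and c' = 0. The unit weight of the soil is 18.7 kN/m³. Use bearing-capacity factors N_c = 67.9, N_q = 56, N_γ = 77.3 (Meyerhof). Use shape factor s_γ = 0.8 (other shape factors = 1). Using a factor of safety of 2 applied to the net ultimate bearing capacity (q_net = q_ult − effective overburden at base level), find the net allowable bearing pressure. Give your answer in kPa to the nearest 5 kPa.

q_all(net) ≈ 950 kPa

Effective surcharge at the founding depth q = γ·D_f = 18.7 × 1 = 18.7 kPa.
q_ult = q·N_q + 0.5·γ·B·N_γ·s_γ
     = 18.7 × 56 + 0.5 × 18.7 × 1.5 × 77.3 × 0.8
     = 1047.2 + 867.31 = 1914.5 kPa.
Net ultimate: q_net = 1914.5 − 18.7 = 1895.8 kPa.
q_all(net) = 1895.8 / 2 = 947.9 kPa.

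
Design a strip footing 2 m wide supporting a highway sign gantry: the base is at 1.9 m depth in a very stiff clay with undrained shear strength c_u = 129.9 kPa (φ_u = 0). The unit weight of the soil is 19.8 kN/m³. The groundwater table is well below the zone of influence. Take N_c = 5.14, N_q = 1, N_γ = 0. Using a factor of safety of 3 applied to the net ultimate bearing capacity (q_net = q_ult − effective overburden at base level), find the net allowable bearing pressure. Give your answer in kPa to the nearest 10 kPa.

Overburden at base level: q = 19.8 × 1.9 = 37.62 kPa.
Cohesion term c·N_c = 129.9 × 5.14 = 667.69 kPa; surcharge term q·N_q = 37.62 × 1 = 37.62 kPa.
q_ult = 667.69 + 37.62 = 705.31 kPa.
Net ultimate: q_net = 705.31 − 37.62 = 667.69 kPa.
q_all(net) = 667.69 / 3 = 222.56 kPa.

q_all(net) ≈ 220 kPa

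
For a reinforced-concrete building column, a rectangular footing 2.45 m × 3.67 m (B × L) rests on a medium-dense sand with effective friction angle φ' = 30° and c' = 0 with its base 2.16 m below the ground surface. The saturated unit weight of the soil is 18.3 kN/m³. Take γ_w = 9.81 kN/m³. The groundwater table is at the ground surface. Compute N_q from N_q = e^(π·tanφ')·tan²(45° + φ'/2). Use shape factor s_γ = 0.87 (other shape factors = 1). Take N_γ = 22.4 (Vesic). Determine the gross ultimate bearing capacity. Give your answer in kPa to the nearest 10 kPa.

q_ult ≈ 540 kPa

tan30° = 0.5774, so N_q = e^(π×0.5774)·tan²(60°) = 6.134 × 3.0 = 18.4.
Water table at ground surface, so effective unit weight γ' = 18.3 − 9.81 = 8.49 kN/m³ is used throughout; overburden q = 8.49 × 2.16 = 18.338 kPa; the same γ' applies in the ½γBN_γ term.
Surcharge term q·N_q = 18.338 × 18.401 = 337.45 kPa; self-weight term 0.5·γ·B·N_γ·s_γ = 0.5 × 8.49 × 2.45 × 22.4 × 0.87 = 202.68 kPa.
q_ult = 337.45 + 202.68 = 540.13 kPa.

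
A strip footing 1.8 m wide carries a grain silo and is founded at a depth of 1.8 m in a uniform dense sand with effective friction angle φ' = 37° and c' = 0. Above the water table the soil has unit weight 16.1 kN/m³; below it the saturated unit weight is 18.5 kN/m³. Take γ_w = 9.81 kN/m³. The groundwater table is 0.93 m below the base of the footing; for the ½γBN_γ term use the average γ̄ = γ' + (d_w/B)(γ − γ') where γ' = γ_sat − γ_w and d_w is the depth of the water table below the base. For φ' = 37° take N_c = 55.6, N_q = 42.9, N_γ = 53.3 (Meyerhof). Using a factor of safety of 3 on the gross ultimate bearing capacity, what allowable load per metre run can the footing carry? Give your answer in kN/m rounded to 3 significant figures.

Overburden at base level: q = 16.1 × 1.8 = 28.98 kPa.
The water table is 0.93 m below the base (< B = 1.8 m), so the ½γBN_γ term uses γ̄ = γ' + (d_w/B)(γ − γ') = 8.69 + (0.93/1.8)(16.1 − 8.69) = 12.519 kN/m³.
Surcharge term q·N_q = 28.98 × 42.9 = 1243.2 kPa; self-weight term 0.5·γ·B·N_γ = 0.5 × 12.519 × 1.8 × 53.3 = 600.51 kPa.
q_ult = 1243.2 + 600.51 = 1843.8 kPa.
Gross allowable pressure q_all = 1843.8 / 3 = 614.58 kPa.
Allowable wall load = q_all × B = 614.58 × 1.8 = 1106.3 kN per metre run.

≈ 1110 kN/m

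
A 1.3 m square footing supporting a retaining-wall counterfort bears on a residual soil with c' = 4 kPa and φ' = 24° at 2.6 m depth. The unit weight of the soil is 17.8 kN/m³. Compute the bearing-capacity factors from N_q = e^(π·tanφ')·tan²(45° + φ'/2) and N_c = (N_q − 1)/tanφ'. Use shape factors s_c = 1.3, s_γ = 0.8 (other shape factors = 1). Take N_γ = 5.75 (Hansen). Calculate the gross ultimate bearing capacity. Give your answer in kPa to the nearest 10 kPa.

tan24° = 0.4452, so N_q = e^(π×0.4452)·tan²(57°) = 4.05 × 2.371 = 9.6.
N_c = (9.6 − 1)/tan24° = 19.32.
Overburden at base level: q = 17.8 × 2.6 = 46.28 kPa.
Cohesion term c·N_c·s_c = 4 × 19.324 × 1.3 = 100.48 kPa; surcharge term q·N_q = 46.28 × 9.6034 = 444.45 kPa; self-weight term 0.5·γ·B·N_γ·s_γ = 0.5 × 17.8 × 1.3 × 5.75 × 0.8 = 53.222 kPa.
q_ult = 100.48 + 444.45 + 53.222 = 598.15 kPa.

q_ult ≈ 600 kPa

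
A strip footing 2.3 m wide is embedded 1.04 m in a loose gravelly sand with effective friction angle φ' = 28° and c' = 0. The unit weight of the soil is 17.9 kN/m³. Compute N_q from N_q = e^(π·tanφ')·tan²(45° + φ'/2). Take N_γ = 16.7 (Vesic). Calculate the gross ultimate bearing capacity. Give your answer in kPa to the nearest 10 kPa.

q_ult ≈ 620 kPa

tan28° = 0.5317, so N_q = e^(π×0.5317)·tan²(59°) = 5.314 × 2.77 = 14.72.
q = γ·D_f = 17.9 × 1.04 = 18.616 kPa.
q·N_q = 18.616 × 14.72 = 274.03 kPa
0.5·γ·B·N_γ = 0.5 × 17.9 × 2.3 × 16.7 = 343.77 kPa
q_ult = 274.03 + 343.77 = 617.79 kPa.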